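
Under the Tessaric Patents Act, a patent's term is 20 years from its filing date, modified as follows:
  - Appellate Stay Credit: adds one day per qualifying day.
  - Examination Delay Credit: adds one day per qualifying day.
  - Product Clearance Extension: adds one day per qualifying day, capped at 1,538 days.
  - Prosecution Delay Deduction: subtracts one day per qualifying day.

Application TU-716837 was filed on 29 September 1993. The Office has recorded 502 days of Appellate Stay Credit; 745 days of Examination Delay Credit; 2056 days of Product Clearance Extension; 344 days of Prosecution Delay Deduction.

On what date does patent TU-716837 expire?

2020-06-05

Base term: filing date + 20 years → 29 September 2013.
Appellate Stay Credit: +502 days → 13 February 2015.
Examination Delay Credit: +745 days → 27 February 2017.
Product Clearance Extension: 2056 days claimed exceeds the 1538-day cap, so +1538 days → 15 May 2021.
Prosecution Delay Deduction: −344 days → 5 June 2020.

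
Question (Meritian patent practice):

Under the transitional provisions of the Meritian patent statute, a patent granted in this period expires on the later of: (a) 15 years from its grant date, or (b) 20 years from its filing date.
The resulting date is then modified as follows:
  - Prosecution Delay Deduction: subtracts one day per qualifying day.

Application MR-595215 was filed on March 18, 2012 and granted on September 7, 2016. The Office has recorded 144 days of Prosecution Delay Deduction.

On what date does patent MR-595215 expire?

October 26, 2031

(a) grant + 15 years → 7 September 2031.
(b) filing + 20 years → 18 March 2032.
Later of the two: 18 March 2032.
Prosecution Delay Deduction: −144 days → 26 October 2031.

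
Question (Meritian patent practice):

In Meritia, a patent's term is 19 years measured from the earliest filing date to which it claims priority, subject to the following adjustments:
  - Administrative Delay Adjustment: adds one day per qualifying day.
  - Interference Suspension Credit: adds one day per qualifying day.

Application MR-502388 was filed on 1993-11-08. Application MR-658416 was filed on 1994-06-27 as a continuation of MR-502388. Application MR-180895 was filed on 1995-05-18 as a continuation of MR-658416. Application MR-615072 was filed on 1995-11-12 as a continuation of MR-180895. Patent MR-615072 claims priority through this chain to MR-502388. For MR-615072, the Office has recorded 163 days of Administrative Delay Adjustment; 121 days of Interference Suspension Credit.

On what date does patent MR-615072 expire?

August 19, 2013

Earliest priority filing: 8 November 1993.
Base term: 8 November 1993 + 19 years → 8 November 2012.
Administrative Delay Adjustment: +163 days → 20 April 2013.
Interference Suspension Credit: +121 days → 19 August 2013.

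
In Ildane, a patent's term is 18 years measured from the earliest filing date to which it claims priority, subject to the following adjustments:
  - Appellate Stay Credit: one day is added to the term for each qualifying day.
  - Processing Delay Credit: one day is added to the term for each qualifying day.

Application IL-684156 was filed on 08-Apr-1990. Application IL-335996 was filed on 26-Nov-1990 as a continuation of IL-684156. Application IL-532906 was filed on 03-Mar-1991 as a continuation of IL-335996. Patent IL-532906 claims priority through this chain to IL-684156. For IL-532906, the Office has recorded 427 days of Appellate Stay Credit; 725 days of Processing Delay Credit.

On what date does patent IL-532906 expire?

June 4, 2011

Earliest priority filing: 8 April 1990.
Base term: 8 April 1990 + 18 years → 8 April 2008.
Appellate Stay Credit: +427 days → 9 June 2009.
Processing Delay Credit: +725 days → 4 June 2011.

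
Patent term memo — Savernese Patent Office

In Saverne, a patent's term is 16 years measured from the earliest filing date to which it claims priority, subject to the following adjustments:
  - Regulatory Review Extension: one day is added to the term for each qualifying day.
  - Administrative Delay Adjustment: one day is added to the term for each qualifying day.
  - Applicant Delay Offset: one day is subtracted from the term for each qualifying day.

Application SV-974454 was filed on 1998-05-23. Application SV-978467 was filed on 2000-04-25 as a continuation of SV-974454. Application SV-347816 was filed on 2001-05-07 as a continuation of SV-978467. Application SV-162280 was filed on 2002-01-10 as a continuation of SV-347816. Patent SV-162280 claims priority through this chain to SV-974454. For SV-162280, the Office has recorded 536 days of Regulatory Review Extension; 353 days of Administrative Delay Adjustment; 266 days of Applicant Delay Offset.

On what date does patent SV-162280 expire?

Earliest priority filing: 23 May 1998.
Base term: 23 May 1998 + 16 years → 23 May 2014.
Regulatory Review Extension: +536 days → 10 November 2015.
Administrative Delay Adjustment: +353 days → 28 October 2016.
Applicant Delay Offset: −266 days → 5 February 2016.

February 5, 2016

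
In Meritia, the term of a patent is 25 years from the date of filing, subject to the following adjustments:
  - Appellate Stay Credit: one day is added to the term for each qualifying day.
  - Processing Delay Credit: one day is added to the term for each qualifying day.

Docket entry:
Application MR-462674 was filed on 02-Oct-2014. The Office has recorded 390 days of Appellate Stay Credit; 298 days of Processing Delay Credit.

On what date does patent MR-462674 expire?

2041-08-20

Base term: filing date + 25 years → 2 October 2039.
Appellate Stay Credit: +390 days → 26 October 2040.
Processing Delay Credit: +298 days → 20 August 2041.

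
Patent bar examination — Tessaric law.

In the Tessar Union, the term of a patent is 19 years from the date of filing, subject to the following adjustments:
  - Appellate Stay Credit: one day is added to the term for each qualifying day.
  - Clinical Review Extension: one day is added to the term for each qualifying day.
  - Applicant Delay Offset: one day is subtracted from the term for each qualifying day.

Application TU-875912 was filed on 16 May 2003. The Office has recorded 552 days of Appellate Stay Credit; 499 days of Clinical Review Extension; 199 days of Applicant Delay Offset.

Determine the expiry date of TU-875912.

Base term: filing date + 19 years → 16 May 2022.
Appellate Stay Credit: +552 days → 19 November 2023.
Clinical Review Extension: +499 days → 1 April 2025.
Applicant Delay Offset: −199 days → 14 September 2024.

2024-09-14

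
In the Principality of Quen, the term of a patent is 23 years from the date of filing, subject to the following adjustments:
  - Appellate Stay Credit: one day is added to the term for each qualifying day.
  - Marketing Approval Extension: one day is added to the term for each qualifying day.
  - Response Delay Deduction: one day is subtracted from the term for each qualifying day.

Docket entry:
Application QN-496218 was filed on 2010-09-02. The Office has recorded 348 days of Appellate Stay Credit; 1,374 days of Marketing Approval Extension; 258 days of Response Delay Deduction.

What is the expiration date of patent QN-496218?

Base term: filing date + 23 years → 2 September 2033.
Appellate Stay Credit: +348 days → 16 August 2034.
Marketing Approval Extension: +1374 days → 21 May 2038.
Response Delay Deduction: −258 days → 5 September 2037.

2037-09-05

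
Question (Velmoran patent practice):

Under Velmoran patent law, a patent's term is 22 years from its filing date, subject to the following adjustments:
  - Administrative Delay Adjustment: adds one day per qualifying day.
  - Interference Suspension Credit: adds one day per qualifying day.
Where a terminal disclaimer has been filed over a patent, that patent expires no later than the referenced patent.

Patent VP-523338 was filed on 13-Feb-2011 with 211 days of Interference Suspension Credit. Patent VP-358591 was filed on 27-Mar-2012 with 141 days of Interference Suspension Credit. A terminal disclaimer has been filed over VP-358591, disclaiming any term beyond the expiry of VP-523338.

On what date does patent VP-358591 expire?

Natural term of VP-358591:
  Base: filing + 22 years → 27 March 2034.
  Interference Suspension Credit: +141 days → 15 August 2034.
Expiry of referenced patent VP-523338:
  Base: filing + 22 years → 13 February 2033.
  Interference Suspension Credit: +211 days → 12 September 2033.
Terminal disclaimer: VP-358591 expires on the earlier of 15 August 2034 and 12 September 2033.

2033-09-12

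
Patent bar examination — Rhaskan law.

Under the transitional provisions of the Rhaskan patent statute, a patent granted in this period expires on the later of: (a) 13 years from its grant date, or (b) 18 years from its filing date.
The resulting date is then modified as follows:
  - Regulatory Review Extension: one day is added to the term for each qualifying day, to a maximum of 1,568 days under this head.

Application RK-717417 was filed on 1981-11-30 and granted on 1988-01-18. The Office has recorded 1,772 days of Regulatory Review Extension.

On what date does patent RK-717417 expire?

May 5, 2005

(a) grant + 13 years → 18 January 2001.
(b) filing + 18 years → 30 November 1999.
Later of the two: 18 January 2001.
Regulatory Review Extension: 1772 days claimed exceeds the 1568-day cap, so +1568 days → 5 May 2005.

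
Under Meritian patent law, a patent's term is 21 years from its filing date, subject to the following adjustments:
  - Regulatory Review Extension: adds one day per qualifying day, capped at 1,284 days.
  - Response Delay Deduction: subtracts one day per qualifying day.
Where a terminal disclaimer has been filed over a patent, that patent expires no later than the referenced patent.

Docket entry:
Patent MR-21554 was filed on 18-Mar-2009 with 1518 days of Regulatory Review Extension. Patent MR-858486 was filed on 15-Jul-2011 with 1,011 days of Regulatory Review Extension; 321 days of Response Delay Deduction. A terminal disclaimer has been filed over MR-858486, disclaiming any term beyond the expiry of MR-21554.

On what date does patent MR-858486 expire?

Natural term of MR-858486:
  Base: filing + 21 years → 15 July 2032.
  Regulatory Review Extension: 1011 days (within the 1284-day cap) → +1011 days → 22 April 2035.
  Response Delay Deduction: −321 days → 5 June 2034.
Expiry of referenced patent MR-21554:
  Base: filing + 21 years → 18 March 2030.
  Regulatory Review Extension: 1518 days claimed exceeds the 1284-day cap, so +1284 days → 22 September 2033.
Terminal disclaimer: MR-858486 expires on the earlier of 5 June 2034 and 22 September 2033.

September 22, 2033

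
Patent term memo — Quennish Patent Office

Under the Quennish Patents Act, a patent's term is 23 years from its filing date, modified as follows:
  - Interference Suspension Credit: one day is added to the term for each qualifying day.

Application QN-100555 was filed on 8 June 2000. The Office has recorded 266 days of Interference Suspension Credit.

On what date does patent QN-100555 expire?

Base term: filing date + 23 years → 8 June 2023.
Interference Suspension Credit: +266 days → 29 February 2024.

February 29, 2024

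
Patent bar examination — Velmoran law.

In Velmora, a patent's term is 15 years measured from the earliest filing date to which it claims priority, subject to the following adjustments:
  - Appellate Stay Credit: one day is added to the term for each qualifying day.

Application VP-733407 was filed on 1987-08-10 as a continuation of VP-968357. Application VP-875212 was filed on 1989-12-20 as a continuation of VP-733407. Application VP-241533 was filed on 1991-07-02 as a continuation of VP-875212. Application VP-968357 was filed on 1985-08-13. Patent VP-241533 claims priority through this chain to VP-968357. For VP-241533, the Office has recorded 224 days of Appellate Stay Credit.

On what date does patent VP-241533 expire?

2001-03-25

Earliest priority filing: 13 August 1985.
Base term: 13 August 1985 + 15 years → 13 August 2000.
Appellate Stay Credit: +224 days → 25 March 2001.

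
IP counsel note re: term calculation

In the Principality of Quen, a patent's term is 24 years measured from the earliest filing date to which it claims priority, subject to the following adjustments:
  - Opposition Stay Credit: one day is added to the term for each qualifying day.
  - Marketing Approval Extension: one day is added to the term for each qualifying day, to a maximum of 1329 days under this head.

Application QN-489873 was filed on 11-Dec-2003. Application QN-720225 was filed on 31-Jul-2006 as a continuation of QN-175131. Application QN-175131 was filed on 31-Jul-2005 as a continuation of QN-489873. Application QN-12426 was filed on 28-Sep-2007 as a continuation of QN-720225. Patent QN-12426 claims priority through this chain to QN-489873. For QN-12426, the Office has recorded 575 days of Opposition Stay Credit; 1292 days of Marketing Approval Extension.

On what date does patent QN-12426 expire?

Earliest priority filing: 11 December 2003.
Base term: 11 December 2003 + 24 years → 11 December 2027.
Opposition Stay Credit: +575 days → 8 July 2029.
Marketing Approval Extension: 1292 days (within the 1329-day cap) → +1292 days → 20 January 2033.

2033-01-20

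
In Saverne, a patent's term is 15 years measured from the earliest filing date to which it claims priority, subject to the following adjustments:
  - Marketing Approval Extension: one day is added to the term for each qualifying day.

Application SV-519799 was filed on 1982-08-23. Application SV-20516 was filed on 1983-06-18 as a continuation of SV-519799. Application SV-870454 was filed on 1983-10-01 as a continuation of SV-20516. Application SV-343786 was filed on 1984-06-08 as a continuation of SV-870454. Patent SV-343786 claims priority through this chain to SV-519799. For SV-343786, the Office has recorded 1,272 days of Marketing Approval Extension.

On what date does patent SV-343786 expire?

Earliest priority filing: 23 August 1982.
Base term: 23 August 1982 + 15 years → 23 August 1997.
Marketing Approval Extension: +1272 days → 15 February 2001.

February 15, 2001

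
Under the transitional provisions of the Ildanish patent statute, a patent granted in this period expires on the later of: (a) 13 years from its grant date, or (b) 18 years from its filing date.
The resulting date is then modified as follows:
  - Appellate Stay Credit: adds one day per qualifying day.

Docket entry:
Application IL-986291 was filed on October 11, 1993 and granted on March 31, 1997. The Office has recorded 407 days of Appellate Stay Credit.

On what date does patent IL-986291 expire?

(a) grant + 13 years → 31 March 2010.
(b) filing + 18 years → 11 October 2011.
Later of the two: 11 October 2011.
Appellate Stay Credit: +407 days → 21 November 2012.

2012-11-21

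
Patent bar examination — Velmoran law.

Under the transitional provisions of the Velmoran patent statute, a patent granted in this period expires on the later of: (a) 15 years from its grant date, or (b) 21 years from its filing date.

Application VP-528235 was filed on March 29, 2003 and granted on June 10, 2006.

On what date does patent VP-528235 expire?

(a) grant + 15 years → 10 June 2021.
(b) filing + 21 years → 29 March 2024.
Later of the two: 29 March 2024.

March 29, 2024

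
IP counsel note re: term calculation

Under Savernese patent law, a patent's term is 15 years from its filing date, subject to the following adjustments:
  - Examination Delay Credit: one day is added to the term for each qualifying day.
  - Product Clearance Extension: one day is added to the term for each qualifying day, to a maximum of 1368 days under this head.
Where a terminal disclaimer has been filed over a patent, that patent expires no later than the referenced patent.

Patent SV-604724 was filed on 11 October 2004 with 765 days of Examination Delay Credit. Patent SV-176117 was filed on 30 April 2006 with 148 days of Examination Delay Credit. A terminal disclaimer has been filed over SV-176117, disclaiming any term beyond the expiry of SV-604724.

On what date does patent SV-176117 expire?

Natural term of SV-176117:
  Base: filing + 15 years → 30 April 2021.
  Examination Delay Credit: +148 days → 25 September 2021.
Expiry of referenced patent SV-604724:
  Base: filing + 15 years → 11 October 2019.
  Examination Delay Credit: +765 days → 14 November 2021.
Terminal disclaimer: SV-176117 expires on the earlier of 25 September 2021 and 14 November 2021.

September 25, 2021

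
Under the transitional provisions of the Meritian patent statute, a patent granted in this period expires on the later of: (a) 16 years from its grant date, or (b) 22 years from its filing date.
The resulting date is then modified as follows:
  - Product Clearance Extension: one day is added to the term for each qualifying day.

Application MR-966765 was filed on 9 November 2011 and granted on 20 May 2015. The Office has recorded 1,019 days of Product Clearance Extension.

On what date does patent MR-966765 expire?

(a) grant + 16 years → 20 May 2031.
(b) filing + 22 years → 9 November 2033.
Later of the two: 9 November 2033.
Product Clearance Extension: +1019 days → 24 August 2036.

2036-08-24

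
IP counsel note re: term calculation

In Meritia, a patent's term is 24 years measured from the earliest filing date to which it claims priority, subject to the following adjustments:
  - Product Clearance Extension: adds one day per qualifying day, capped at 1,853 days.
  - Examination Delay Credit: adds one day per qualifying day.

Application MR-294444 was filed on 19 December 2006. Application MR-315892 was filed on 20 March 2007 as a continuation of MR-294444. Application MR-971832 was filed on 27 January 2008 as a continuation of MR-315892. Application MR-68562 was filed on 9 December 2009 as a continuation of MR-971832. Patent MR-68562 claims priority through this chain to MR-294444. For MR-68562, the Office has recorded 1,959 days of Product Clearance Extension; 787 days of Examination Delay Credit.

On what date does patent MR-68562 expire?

2038-03-12

Earliest priority filing: 19 December 2006.
Base term: 19 December 2006 + 24 years → 19 December 2030.
Product Clearance Extension: 1959 days claimed exceeds the 1853-day cap, so +1853 days → 15 January 2036.
Examination Delay Credit: +787 days → 12 March 2038.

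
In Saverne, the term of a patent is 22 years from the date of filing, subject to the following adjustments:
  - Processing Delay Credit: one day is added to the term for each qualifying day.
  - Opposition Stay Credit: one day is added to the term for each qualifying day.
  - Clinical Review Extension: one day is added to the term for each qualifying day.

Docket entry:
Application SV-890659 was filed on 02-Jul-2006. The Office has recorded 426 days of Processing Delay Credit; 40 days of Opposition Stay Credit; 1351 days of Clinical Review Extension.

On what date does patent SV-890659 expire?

Base term: filing date + 22 years → 2 July 2028.
Processing Delay Credit: +426 days → 1 September 2029.
Opposition Stay Credit: +40 days → 11 October 2029.
Clinical Review Extension: +1351 days → 23 June 2033.

June 23, 2033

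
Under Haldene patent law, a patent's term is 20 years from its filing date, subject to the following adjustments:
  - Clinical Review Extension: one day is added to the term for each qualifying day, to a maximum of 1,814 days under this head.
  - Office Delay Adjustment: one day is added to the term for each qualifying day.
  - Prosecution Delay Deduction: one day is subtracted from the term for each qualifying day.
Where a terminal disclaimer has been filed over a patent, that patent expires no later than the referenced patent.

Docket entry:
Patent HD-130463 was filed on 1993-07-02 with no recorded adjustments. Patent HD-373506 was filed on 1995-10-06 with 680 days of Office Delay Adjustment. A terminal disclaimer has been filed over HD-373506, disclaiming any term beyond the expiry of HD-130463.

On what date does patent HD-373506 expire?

July 2, 2013

Natural term of HD-373506:
  Base: filing + 20 years → 6 October 2015.
  Office Delay Adjustment: +680 days → 16 August 2017.
Expiry of referenced patent HD-130463:
  Base: filing + 20 years → 2 July 2013.
Terminal disclaimer: HD-373506 expires on the earlier of 16 August 2017 and 2 July 2013.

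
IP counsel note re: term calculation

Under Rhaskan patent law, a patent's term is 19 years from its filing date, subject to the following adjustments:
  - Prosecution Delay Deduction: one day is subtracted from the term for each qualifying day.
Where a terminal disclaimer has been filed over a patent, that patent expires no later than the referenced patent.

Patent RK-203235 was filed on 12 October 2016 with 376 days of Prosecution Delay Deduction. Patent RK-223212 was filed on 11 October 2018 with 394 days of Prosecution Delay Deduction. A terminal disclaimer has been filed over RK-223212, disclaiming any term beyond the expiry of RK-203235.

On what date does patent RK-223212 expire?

October 1, 2034

Natural term of RK-223212:
  Base: filing + 19 years → 11 October 2037.
  Prosecution Delay Deduction: −394 days → 12 September 2036.
Expiry of referenced patent RK-203235:
  Base: filing + 19 years → 12 October 2035.
  Prosecution Delay Deduction: −376 days → 1 October 2034.
Terminal disclaimer: RK-223212 expires on the earlier of 12 September 2036 and 1 October 2034.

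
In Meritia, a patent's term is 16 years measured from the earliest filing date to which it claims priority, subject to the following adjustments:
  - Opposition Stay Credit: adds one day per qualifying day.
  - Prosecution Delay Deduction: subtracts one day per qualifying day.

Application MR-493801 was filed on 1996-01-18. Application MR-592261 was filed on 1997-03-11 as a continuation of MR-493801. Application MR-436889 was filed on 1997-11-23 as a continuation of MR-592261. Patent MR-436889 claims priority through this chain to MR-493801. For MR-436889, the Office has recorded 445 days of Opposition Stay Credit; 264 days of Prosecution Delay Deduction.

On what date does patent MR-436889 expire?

Earliest priority filing: 18 January 1996.
Base term: 18 January 1996 + 16 years → 18 January 2012.
Opposition Stay Credit: +445 days → 7 April 2013.
Prosecution Delay Deduction: −264 days → 17 July 2012.

2012-07-17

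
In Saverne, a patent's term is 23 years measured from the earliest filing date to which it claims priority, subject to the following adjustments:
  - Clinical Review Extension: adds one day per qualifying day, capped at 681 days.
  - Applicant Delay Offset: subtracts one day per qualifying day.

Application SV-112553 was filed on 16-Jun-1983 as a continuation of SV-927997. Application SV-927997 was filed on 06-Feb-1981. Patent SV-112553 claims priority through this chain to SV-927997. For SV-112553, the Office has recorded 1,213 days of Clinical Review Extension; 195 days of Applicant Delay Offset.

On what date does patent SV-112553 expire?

Earliest priority filing: 6 February 1981.
Base term: 6 February 1981 + 23 years → 6 February 2004.
Clinical Review Extension: 1213 days claimed exceeds the 681-day cap, so +681 days → 18 December 2005.
Applicant Delay Offset: −195 days → 6 June 2005.

June 6, 2005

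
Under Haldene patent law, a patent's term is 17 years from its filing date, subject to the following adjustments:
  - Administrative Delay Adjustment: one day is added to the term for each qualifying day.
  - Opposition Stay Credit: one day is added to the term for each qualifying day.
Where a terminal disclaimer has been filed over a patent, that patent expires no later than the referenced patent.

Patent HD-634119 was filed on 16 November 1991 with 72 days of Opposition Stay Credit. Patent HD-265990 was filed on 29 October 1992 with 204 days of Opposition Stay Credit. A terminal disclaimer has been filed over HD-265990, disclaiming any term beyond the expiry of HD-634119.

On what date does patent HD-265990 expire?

2009-01-27

Natural term of HD-265990:
  Base: filing + 17 years → 29 October 2009.
  Opposition Stay Credit: +204 days → 21 May 2010.
Expiry of referenced patent HD-634119:
  Base: filing + 17 years → 16 November 2008.
  Opposition Stay Credit: +72 days → 27 January 2009.
Terminal disclaimer: HD-265990 expires on the earlier of 21 May 2010 and 27 January 2009.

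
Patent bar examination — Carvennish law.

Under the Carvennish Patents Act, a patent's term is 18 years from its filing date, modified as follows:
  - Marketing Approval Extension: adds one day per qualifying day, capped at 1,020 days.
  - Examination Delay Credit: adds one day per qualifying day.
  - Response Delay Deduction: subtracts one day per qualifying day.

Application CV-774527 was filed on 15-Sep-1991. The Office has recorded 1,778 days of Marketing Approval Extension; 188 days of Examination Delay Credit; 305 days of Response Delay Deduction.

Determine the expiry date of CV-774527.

Base term: filing date + 18 years → 15 September 2009.
Marketing Approval Extension: 1778 days claimed exceeds the 1020-day cap, so +1020 days → 1 July 2012.
Examination Delay Credit: +188 days → 5 January 2013.
Response Delay Deduction: −305 days → 6 March 2012.

2012-03-06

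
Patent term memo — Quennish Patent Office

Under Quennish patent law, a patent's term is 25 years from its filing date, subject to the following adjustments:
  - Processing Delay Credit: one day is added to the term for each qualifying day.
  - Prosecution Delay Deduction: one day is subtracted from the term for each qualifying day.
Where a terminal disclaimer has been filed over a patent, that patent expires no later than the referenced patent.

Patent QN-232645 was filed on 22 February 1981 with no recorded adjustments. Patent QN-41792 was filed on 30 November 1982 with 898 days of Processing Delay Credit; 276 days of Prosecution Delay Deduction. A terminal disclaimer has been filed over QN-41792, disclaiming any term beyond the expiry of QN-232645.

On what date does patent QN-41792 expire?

Natural term of QN-41792:
  Base: filing + 25 years → 30 November 2007.
  Processing Delay Credit: +898 days → 16 May 2010.
  Prosecution Delay Deduction: −276 days → 13 August 2009.
Expiry of referenced patent QN-232645:
  Base: filing + 25 years → 22 February 2006.
Terminal disclaimer: QN-41792 expires on the earlier of 13 August 2009 and 22 February 2006.

February 22, 2006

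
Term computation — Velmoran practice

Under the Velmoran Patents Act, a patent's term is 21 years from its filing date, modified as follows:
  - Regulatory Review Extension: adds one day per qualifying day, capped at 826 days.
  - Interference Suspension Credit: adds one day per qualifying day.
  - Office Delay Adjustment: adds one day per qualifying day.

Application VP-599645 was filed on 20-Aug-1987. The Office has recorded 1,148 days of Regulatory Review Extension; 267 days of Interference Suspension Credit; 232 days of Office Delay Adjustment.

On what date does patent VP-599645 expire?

Base term: filing date + 21 years → 20 August 2008.
Regulatory Review Extension: 1148 days claimed exceeds the 826-day cap, so +826 days → 24 November 2010.
Interference Suspension Credit: +267 days → 18 August 2011.
Office Delay Adjustment: +232 days → 6 April 2012.

April 6, 2012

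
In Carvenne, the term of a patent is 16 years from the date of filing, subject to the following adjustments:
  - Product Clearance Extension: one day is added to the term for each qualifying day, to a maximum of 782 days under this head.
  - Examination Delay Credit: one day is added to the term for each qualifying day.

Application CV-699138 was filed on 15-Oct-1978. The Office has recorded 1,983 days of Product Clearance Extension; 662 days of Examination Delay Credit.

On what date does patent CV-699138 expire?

1998-09-28

Base term: filing date + 16 years → 15 October 1994.
Product Clearance Extension: 1983 days claimed exceeds the 782-day cap, so +782 days → 5 December 1996.
Examination Delay Credit: +662 days → 28 September 1998.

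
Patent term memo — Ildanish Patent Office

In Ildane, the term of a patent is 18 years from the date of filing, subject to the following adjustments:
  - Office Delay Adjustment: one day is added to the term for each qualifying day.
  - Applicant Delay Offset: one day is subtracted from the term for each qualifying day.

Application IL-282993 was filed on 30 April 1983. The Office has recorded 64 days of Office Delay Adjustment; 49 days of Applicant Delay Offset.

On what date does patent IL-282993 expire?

Base term: filing date + 18 years → 30 April 2001.
Office Delay Adjustment: +64 days → 3 July 2001.
Applicant Delay Offset: −49 days → 15 May 2001.

2001-05-15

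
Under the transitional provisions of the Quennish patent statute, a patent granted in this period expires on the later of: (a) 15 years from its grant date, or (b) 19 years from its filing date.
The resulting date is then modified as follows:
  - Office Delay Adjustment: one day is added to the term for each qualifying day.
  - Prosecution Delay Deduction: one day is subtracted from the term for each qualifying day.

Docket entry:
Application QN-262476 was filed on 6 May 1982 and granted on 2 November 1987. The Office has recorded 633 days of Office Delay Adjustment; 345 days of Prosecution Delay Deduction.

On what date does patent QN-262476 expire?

2003-08-17

(a) grant + 15 years → 2 November 2002.
(b) filing + 19 years → 6 May 2001.
Later of the two: 2 November 2002.
Office Delay Adjustment: +633 days → 27 July 2004.
Prosecution Delay Deduction: −345 days → 17 August 2003.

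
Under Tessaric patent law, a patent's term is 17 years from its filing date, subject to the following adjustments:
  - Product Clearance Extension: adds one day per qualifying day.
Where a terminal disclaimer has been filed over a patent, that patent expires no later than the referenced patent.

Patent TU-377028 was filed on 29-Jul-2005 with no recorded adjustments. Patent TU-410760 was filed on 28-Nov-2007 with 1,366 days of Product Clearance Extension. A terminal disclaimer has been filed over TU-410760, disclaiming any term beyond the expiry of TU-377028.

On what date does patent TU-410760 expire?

Natural term of TU-410760:
  Base: filing + 17 years → 28 November 2024.
  Product Clearance Extension: +1366 days → 25 August 2028.
Expiry of referenced patent TU-377028:
  Base: filing + 17 years → 29 July 2022.
Terminal disclaimer: TU-410760 expires on the earlier of 25 August 2028 and 29 July 2022.

July 29, 2022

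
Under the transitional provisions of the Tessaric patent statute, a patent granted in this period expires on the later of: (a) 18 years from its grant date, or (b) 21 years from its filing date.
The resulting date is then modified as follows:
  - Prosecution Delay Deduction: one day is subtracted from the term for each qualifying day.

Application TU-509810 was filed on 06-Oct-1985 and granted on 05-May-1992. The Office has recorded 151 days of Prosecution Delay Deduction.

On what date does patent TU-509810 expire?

(a) grant + 18 years → 5 May 2010.
(b) filing + 21 years → 6 October 2006.
Later of the two: 5 May 2010.
Prosecution Delay Deduction: −151 days → 5 December 2009.

December 5, 2009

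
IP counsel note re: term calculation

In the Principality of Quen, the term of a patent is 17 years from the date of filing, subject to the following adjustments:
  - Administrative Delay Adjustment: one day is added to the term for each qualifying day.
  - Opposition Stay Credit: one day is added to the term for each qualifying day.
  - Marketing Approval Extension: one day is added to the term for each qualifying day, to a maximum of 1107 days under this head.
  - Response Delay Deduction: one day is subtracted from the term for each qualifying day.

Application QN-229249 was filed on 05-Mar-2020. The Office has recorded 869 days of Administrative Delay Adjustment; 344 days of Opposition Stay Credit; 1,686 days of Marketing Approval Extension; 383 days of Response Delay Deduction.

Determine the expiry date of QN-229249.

Base term: filing date + 17 years → 5 March 2037.
Administrative Delay Adjustment: +869 days → 22 July 2039.
Opposition Stay Credit: +344 days → 30 June 2040.
Marketing Approval Extension: 1686 days claimed exceeds the 1107-day cap, so +1107 days → 12 July 2043.
Response Delay Deduction: −383 days → 24 June 2042.

2042-06-24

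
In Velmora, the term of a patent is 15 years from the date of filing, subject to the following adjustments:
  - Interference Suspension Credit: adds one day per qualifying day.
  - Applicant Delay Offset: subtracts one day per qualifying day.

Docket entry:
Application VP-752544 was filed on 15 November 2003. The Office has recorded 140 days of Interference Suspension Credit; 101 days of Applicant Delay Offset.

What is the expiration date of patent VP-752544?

Base term: filing date + 15 years → 15 November 2018.
Interference Suspension Credit: +140 days → 4 April 2019.
Applicant Delay Offset: −101 days → 24 December 2018.

December 24, 2018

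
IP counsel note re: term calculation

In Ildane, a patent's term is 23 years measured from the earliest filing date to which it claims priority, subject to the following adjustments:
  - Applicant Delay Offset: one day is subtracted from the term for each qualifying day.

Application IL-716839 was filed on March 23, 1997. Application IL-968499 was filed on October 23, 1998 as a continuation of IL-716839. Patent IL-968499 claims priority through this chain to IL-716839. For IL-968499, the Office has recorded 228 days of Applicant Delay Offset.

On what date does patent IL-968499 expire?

Earliest priority filing: 23 March 1997.
Base term: 23 March 1997 + 23 years → 23 March 2020.
Applicant Delay Offset: −228 days → 8 August 2019.

2019-08-08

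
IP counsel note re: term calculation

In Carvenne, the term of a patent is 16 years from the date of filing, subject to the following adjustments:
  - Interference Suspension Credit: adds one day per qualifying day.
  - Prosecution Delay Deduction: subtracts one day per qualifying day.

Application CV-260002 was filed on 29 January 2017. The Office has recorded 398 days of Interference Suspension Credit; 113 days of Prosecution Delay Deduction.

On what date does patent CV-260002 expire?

Base term: filing date + 16 years → 29 January 2033.
Interference Suspension Credit: +398 days → 3 March 2034.
Prosecution Delay Deduction: −113 days → 10 November 2033.

November 10, 2033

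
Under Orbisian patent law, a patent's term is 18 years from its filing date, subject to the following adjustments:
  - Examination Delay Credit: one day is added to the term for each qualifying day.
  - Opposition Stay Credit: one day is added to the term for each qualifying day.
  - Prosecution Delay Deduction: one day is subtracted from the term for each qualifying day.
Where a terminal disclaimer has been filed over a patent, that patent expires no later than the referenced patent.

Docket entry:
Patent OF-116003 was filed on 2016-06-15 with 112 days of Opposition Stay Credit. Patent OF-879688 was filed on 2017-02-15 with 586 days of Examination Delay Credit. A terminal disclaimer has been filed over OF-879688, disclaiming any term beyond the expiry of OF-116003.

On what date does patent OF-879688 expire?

October 5, 2034

Natural term of OF-879688:
  Base: filing + 18 years → 15 February 2035.
  Examination Delay Credit: +586 days → 23 September 2036.
Expiry of referenced patent OF-116003:
  Base: filing + 18 years → 15 June 2034.
  Opposition Stay Credit: +112 days → 5 October 2034.
Terminal disclaimer: OF-879688 expires on the earlier of 23 September 2036 and 5 October 2034.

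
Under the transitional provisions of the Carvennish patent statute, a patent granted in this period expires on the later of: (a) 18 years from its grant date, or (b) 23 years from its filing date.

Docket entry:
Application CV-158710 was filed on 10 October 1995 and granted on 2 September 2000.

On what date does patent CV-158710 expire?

2018-10-10

(a) grant + 18 years → 2 September 2018.
(b) filing + 23 years → 10 October 2018.
Later of the two: 10 October 2018.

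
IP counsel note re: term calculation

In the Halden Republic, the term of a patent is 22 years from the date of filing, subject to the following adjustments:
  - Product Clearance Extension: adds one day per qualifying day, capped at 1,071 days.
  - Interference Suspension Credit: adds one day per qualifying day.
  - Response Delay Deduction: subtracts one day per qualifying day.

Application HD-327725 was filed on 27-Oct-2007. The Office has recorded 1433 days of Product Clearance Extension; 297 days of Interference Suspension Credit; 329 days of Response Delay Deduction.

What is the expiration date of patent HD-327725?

2032-08-31

Base term: filing date + 22 years → 27 October 2029.
Product Clearance Extension: 1433 days claimed exceeds the 1071-day cap, so +1071 days → 2 October 2032.
Interference Suspension Credit: +297 days → 26 July 2033.
Response Delay Deduction: −329 days → 31 August 2032.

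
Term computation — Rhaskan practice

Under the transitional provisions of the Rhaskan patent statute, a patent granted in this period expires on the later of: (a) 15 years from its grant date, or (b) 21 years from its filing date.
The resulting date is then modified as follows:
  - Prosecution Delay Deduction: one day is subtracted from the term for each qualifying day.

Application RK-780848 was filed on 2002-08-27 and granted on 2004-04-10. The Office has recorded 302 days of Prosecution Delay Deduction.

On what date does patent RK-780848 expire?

October 29, 2022

(a) grant + 15 years → 10 April 2019.
(b) filing + 21 years → 27 August 2023.
Later of the two: 27 August 2023.
Prosecution Delay Deduction: −302 days → 29 October 2022.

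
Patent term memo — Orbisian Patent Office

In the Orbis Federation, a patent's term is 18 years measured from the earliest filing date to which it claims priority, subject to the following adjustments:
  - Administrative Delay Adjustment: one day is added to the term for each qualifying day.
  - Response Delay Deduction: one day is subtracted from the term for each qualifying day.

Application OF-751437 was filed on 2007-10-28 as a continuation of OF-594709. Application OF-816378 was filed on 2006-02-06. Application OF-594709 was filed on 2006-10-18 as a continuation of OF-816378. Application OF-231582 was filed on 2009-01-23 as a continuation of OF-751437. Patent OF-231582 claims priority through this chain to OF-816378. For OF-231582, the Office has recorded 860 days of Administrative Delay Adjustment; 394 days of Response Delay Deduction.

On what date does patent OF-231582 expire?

May 17, 2025

Earliest priority filing: 6 February 2006.
Base term: 6 February 2006 + 18 years → 6 February 2024.
Administrative Delay Adjustment: +860 days → 15 June 2026.
Response Delay Deduction: −394 days → 17 May 2025.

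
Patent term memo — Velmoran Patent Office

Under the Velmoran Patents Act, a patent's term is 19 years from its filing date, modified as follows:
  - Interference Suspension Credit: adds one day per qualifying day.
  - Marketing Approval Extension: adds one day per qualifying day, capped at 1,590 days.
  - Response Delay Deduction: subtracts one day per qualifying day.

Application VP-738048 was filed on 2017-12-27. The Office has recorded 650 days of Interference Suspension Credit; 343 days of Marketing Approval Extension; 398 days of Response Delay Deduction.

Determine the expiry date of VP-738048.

Base term: filing date + 19 years → 27 December 2036.
Interference Suspension Credit: +650 days → 8 October 2038.
Marketing Approval Extension: 343 days (within the 1590-day cap) → +343 days → 16 September 2039.
Response Delay Deduction: −398 days → 14 August 2038.

August 14, 2038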